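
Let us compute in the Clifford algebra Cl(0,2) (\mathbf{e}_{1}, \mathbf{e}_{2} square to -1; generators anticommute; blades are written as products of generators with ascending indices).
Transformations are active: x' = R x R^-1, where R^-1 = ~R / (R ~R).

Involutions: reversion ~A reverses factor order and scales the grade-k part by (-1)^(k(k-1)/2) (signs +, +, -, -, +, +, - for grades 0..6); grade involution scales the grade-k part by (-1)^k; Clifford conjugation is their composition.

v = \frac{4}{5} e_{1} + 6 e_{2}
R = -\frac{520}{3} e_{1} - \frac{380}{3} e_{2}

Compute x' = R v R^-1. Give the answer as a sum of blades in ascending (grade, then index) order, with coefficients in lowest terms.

~R = -\frac{520}{3} e_{1} - \frac{380}{3} e_{2}, and R ~R = -\frac{414800}{9}, so R^-1 = ~R / (-\frac{414800}{9}).
R v = \frac{2696}{3} - \frac{2816}{3} e_{1} e_{2}
Answer: \frac{6180}{1037} e_{1} - \frac{5498}{5185} e_{2}


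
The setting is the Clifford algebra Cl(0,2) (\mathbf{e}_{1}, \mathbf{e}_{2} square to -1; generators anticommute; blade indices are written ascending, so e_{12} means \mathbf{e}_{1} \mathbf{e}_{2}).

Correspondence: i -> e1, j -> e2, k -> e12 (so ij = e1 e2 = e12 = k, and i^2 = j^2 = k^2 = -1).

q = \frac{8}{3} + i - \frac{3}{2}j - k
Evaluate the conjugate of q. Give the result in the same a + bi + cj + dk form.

In blades: q = \frac{8}{3} + e_{1} - \frac{3}{2} e_{2} - e_{12}.
Conjugation here is Clifford conjugation: the scalar is fixed and the grade-1 and grade-2 blades all flip sign, giving \frac{8}{3} - e_{1} + \frac{3}{2} e_{2} + e_{12}; translating back:
Answer: \frac{8}{3} - i + \frac{3}{2}j + k


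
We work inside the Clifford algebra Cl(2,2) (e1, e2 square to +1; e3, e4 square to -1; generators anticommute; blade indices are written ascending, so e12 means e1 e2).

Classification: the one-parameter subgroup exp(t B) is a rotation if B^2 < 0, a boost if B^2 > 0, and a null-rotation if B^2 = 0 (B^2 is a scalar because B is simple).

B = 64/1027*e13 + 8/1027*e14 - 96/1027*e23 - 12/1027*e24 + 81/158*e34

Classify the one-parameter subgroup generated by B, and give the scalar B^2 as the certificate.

B^2 term by term: the squares give (64/1027)^2*(e13)^2 + (8/1027)^2*(e14)^2 + (-96/1027)^2*(e23)^2 + (-12/1027)^2*(e24)^2 + (81/158)^2*(e34)^2 = 4096/1054729*(+1) + 64/1054729*(+1) + 9216/1054729*(+1) + 144/1054729*(+1) + 6561/24964*(-1) = -1/4 (each basis 2-blade squares to minus the product of its generators' squares); cross terms between blades sharing an index anticommute and cancel; the commuting (index-disjoint) pairs give grade-4 terms 2*c*c'*(blade product), which cancel blade by blade — e1234: 1536/1054729 - 1536/1054729 = 0 — confirming B is simple. So B^2 = -1/4.
Answer: rotation, certificate B^2 = -1/4. No conjugation can change B^2 = -1/4; the sign gives the class.


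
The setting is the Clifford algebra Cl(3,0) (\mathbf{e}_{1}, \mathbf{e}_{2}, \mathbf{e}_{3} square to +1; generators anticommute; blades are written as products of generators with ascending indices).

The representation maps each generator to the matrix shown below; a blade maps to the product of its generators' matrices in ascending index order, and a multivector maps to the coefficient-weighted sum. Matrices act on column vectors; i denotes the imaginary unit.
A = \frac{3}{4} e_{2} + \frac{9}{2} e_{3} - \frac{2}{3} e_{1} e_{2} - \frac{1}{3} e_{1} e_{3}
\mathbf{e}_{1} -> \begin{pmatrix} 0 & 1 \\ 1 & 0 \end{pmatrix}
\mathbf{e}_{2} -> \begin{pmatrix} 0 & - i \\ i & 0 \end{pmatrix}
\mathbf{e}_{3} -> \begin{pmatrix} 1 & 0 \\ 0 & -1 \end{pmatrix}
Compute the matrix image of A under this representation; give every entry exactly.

Bivector images (products of the table entries): rho(e_{1} e_{2}) = rho(\mathbf{e}_{1})rho(\mathbf{e}_{2}) = \begin{pmatrix} i & 0 \\ 0 & - i \end{pmatrix}; rho(e_{1} e_{3}) = rho(\mathbf{e}_{1})rho(\mathbf{e}_{3}) = \begin{pmatrix} 0 & -1 \\ 1 & 0 \end{pmatrix}.
M = (\frac{3}{4})*rho(e_{2}) + (\frac{9}{2})*rho(e_{3}) + (-\frac{2}{3})*rho(e_{1} e_{2}) + (-\frac{1}{3})*rho(e_{1} e_{3}), summed entrywise:
Answer: \begin{pmatrix} \frac{9}{2} - \frac{2 i}{3} & \frac{1}{3} - \frac{3 i}{4} \\ - \frac{1}{3} + \frac{3 i}{4} & - \frac{9}{2} + \frac{2 i}{3} \end{pmatrix}


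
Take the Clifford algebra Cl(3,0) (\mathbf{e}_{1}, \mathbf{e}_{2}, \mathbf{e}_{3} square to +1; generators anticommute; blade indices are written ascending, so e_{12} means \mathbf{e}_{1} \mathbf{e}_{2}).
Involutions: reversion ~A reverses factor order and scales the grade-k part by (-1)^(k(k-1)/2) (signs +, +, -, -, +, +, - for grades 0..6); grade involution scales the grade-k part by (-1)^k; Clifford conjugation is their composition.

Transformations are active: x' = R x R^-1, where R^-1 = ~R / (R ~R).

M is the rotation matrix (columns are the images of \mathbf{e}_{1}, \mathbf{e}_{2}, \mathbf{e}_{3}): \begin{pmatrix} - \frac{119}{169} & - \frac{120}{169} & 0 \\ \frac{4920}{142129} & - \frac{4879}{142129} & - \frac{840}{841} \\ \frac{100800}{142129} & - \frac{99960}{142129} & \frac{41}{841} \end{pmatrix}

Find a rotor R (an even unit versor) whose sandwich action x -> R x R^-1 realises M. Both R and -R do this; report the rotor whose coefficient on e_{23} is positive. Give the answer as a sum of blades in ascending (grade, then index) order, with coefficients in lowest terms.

Method: write R = a + b12*e_{12} + b13*e_{13} + b23*e_{23} with a^2 + b12^2 + b13^2 + b23^2 = 1 (so R^-1 = ~R). Expanding the columns R e_j ~R gives tr M = 4a^2 - 1 and, from the antisymmetric part, M21 - M12 = -4a*b12, M13 - M31 = 4a*b13, M32 - M23 = -4a*b23.
Here tr M = -\frac{98029}{142129}, so a^2 = (1 + tr M)/4 = \frac{11025}{142129} and a = ±\frac{105}{377}. Taking a = \frac{105}{377}: M21 - M12 = \frac{105840}{142129}, M13 - M31 = -\frac{100800}{142129}, M32 - M23 = \frac{42000}{142129}, giving b12 = -\frac{252}{377}, b13 = -\frac{240}{377}, b23 = -\frac{100}{377}, i.e. R = \frac{105}{377} - \frac{252}{377} e_{12} - \frac{240}{377} e_{13} - \frac{100}{377} e_{23}.
Its e_{23} coefficient is negative, so report the other preimage -R.
Answer: -\frac{105}{377} + \frac{252}{377} e_{12} + \frac{240}{377} e_{13} + \frac{100}{377} e_{23}. Uniqueness: Spin(3) -> SO(3) maps R and -R to the same rotation of trace -\frac{98029}{142129}; fixing the sign of the e_{23} coefficient removes the ambiguity.


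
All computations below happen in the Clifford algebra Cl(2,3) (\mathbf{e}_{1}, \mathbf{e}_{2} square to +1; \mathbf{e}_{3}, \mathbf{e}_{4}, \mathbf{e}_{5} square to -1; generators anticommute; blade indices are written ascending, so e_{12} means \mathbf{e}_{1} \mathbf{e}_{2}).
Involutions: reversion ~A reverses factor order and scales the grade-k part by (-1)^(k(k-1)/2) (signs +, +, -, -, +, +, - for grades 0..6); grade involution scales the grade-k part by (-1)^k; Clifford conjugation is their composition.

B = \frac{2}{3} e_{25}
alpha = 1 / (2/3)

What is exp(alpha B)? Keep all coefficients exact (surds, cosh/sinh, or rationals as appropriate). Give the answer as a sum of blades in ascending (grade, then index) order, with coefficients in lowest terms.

B^2 = (\frac{2}{3})^2*(e_{25})^2 = \frac{4}{9}*(+1) = \frac{4}{9} (a basis 2-blade squares to minus the product of its generators' squares).
B^2 = \frac{4}{9} — the positive square puts this in the hyperbolic regime; l = \frac{2}{3}, alpha*l = 1, so exp(alpha B) = cosh(1) + (sinh(1)/(\frac{2}{3}))*B = \cosh{\left(1 \right)} + (\frac{3 \sinh{\left(1 \right)}}{2})*B.
Answer: \cosh{\left(1 \right)} + \sinh{\left(1 \right)} e_{25}


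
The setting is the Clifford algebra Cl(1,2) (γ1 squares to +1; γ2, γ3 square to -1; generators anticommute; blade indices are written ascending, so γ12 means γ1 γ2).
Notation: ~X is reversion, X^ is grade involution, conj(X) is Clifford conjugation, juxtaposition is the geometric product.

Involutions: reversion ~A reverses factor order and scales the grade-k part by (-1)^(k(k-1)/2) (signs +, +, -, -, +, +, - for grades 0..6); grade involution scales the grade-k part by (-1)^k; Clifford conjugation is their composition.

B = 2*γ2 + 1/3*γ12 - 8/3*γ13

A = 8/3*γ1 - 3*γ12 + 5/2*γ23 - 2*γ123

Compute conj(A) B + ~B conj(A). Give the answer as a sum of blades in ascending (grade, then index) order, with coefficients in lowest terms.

first term: 1 - 6*γ1 - 56/9*γ2 + 13/9*γ3 - 12*γ12 - 29/6*γ13 + 8*γ23
second term: -1 + 6*γ1 + 40/9*γ2 + 115/9*γ3 - 4/3*γ12 - 29/6*γ13 + 8*γ23
Answer: -16/9*γ2 + 128/9*γ3 - 40/3*γ12 - 29/3*γ13 + 16*γ23


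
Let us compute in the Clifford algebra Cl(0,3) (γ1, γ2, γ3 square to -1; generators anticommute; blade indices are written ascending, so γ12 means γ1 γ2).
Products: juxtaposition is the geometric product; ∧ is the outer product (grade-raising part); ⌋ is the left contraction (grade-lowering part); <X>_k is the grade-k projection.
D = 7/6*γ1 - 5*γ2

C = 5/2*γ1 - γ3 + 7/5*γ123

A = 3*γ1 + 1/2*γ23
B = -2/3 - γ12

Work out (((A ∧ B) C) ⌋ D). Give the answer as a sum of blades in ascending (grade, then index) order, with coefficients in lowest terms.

step 1: -2*γ1 - 1/3*γ23
step 2: 5 + 7/15*γ1 - 1/3*γ2 + 2*γ13 + 14/5*γ23 - 5/6*γ123
step 3: -199/90 + 35/6*γ1 - 25*γ2
Answer: -199/90 + 35/6*γ1 - 25*γ2


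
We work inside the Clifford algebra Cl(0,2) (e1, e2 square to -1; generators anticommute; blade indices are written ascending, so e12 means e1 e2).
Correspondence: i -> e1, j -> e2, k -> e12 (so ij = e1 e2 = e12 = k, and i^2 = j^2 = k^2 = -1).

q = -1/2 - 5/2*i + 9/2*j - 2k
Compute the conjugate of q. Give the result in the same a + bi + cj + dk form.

In blades: q = -1/2 - 5/2*e1 + 9/2*e2 - 2*e12.
Conjugation here is Clifford conjugation: the scalar is fixed and the grade-1 and grade-2 blades all flip sign, giving -1/2 + 5/2*e1 - 9/2*e2 + 2*e12; translating back:
Answer: -1/2 + 5/2*i - 9/2*j + 2k


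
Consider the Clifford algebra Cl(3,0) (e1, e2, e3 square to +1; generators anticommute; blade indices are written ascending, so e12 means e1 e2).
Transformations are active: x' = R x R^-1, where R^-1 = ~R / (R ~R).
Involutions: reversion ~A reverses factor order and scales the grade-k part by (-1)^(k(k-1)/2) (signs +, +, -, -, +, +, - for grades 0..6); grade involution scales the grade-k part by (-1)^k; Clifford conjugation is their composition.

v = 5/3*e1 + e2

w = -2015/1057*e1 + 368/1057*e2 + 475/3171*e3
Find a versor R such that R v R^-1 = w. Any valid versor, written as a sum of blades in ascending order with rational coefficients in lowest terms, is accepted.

Why this works: both vectors square to 34/9, so q(v) = q(w) and R = v + w = -760/3171*e1 + 1425/1057*e2 + 475/3171*e3 carries v to w — its own direction survives, the complement (v - w)/2 flips.
Answer: -760/3171*e1 + 1425/1057*e2 + 475/3171*e3


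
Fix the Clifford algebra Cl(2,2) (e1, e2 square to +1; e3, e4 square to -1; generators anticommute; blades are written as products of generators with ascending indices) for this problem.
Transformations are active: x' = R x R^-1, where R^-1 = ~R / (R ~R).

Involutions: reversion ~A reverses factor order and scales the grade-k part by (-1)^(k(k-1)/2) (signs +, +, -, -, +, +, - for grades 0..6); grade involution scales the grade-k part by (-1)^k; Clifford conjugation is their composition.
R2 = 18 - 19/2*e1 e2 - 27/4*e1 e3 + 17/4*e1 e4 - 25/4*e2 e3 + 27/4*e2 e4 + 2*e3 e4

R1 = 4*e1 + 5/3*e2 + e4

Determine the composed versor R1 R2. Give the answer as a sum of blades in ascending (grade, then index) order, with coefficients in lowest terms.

Distribute over the terms of R1 (each basis-blade product reordered to ascending indices, repeated generators contracted through their squares):
(4*e1) R2 = 72*e1 - 38*e2 - 27*e3 + 17*e4 - 25*e1 e2 e3 + 27*e1 e2 e4 + 8*e1 e3 e4
(5/3*e2) R2 = 95/6*e1 + 30*e2 - 125/12*e3 + 45/4*e4 + 45/4*e1 e2 e3 - 85/12*e1 e2 e4 + 10/3*e2 e3 e4
(e4) R2 = 17/4*e1 + 27/4*e2 + 2*e3 + 18*e4 - 19/2*e1 e2 e4 - 27/4*e1 e3 e4 - 25/4*e2 e3 e4
Summing the partial products and collecting blades:
Answer: 1105/12*e1 - 5/4*e2 - 425/12*e3 + 185/4*e4 - 55/4*e1 e2 e3 + 125/12*e1 e2 e4 + 5/4*e1 e3 e4 - 35/12*e2 e3 e4


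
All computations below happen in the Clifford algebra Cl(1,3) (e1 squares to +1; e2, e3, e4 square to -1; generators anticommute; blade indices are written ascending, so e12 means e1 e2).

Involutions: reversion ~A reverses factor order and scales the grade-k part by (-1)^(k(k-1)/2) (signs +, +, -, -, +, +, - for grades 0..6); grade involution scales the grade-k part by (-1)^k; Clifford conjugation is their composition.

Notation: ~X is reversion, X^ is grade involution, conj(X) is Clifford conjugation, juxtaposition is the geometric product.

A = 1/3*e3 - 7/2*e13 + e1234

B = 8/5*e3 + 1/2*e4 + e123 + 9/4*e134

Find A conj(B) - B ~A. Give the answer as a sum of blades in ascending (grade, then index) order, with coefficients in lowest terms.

first term: 8/15 - 28/5*e1 + 23/4*e2 - 55/8*e4 - 1/3*e12 + 3/4*e14 - 1/6*e34 + 1/2*e123 - 8/5*e124 + 7/4*e134
second term: -8/15 + 28/5*e1 - 23/4*e2 + 55/8*e4 - 1/3*e12 + 3/4*e14 - 1/6*e34 + 1/2*e123 - 8/5*e124 + 7/4*e134
Answer: 16/15 - 56/5*e1 + 23/2*e2 - 55/4*e4


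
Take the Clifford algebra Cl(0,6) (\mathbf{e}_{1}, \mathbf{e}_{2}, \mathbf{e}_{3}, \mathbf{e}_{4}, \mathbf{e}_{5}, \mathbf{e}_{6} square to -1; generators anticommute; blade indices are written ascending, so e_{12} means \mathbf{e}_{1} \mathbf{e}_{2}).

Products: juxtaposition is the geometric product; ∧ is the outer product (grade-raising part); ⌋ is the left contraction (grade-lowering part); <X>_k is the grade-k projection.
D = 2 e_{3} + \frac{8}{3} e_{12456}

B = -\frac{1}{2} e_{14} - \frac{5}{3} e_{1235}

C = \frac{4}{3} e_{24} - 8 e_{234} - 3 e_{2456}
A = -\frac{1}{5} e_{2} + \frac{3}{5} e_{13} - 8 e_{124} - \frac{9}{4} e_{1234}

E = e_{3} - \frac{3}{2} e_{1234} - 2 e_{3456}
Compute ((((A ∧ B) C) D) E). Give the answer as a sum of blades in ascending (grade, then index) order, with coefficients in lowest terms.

step 1: -\frac{1}{10} e_{124}
step 2: \frac{2}{15} e_{1} + \frac{4}{5} e_{13} - \frac{3}{10} e_{156}
step 3: -\frac{8}{5} e_{1} + \frac{4}{15} e_{13} - \frac{4}{5} e_{24} - \frac{3}{5} e_{1356} - \frac{16}{45} e_{2456} - \frac{32}{15} e_{23456}
step 4: -\frac{4}{15} e_{1} + \frac{64}{15} e_{2} - \frac{2}{5} e_{13} + \frac{6}{5} e_{14} - \frac{32}{45} e_{23} - \frac{2}{5} e_{24} - \frac{13}{5} e_{156} - \frac{8}{5} e_{234} + \frac{8}{15} e_{1356} + \frac{8}{15} e_{1456} + \frac{8}{5} e_{2356} - \frac{37}{30} e_{2456} + \frac{16}{5} e_{13456} + \frac{16}{45} e_{23456}
Answer: -\frac{4}{15} e_{1} + \frac{64}{15} e_{2} - \frac{2}{5} e_{13} + \frac{6}{5} e_{14} - \frac{32}{45} e_{23} - \frac{2}{5} e_{24} - \frac{13}{5} e_{156} - \frac{8}{5} e_{234} + \frac{8}{15} e_{1356} + \frac{8}{15} e_{1456} + \frac{8}{5} e_{2356} - \frac{37}{30} e_{2456} + \frac{16}{5} e_{13456} + \frac{16}{45} e_{23456}


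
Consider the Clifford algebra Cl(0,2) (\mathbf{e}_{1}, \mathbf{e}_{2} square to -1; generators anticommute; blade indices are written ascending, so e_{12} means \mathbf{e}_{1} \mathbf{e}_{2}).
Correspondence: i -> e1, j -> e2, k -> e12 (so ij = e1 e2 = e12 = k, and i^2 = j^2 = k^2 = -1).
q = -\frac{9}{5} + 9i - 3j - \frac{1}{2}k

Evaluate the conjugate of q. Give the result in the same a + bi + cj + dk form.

In blades: q = -\frac{9}{5} + 9 e_{1} - 3 e_{2} - \frac{1}{2} e_{12}.
Conjugation here is Clifford conjugation: the scalar is fixed and the grade-1 and grade-2 blades all flip sign, giving -\frac{9}{5} - 9 e_{1} + 3 e_{2} + \frac{1}{2} e_{12}; translating back:
Answer: -\frac{9}{5} - 9i + 3j + \frac{1}{2}k


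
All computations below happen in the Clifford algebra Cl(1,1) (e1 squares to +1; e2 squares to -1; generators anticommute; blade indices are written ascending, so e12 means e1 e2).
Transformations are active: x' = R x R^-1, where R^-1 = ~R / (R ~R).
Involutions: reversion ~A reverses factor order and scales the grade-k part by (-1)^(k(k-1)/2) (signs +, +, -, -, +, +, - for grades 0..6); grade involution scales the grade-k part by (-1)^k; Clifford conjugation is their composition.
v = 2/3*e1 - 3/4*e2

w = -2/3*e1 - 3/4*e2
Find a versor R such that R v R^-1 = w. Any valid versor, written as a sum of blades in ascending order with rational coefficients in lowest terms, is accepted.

Why this works: both vectors square to -17/144, so q(v) = q(w) and R = v + w = -3/2*e2 carries v to w — its own direction survives, the complement (v - w)/2 flips.
Answer: -3/2*e2


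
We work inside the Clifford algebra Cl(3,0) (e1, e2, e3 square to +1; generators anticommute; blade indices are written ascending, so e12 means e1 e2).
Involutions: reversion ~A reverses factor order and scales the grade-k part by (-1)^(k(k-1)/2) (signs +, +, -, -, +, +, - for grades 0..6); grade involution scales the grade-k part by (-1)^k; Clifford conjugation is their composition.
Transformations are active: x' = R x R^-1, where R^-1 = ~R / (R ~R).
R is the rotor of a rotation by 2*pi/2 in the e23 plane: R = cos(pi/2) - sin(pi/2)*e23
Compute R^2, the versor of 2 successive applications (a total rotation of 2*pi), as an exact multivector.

Because a rotor carries half the rotation angle, composing 2 copies of this e23-plane rotor multiplies the phase: 2*(pi/2) = pi, hence R^2 = cos(pi) - sin(pi)*e23.
cos(pi) = -1 and sin(pi) = 0, so R^2 = -1. The total rotation 2*pi is 1 full turn, so every vector returns to itself, yet the rotor is -1, on the OTHER sheet of the double cover (an odd number of 2*pi turns).
Answer: -1


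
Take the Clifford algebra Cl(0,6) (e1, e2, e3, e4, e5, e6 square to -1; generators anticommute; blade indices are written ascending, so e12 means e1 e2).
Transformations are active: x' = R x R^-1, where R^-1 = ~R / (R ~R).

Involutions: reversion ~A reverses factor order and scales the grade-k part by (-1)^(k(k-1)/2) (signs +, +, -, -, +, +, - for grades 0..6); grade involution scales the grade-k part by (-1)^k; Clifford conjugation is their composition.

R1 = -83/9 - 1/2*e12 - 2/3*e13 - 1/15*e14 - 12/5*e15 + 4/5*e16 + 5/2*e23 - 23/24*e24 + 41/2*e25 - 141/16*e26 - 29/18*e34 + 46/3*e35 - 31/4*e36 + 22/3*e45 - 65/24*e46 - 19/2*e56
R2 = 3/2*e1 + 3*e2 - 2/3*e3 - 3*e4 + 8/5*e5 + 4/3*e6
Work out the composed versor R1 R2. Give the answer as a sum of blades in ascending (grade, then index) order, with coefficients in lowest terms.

Distribute over the terms of R2 (each basis-blade product reordered to ascending indices, repeated generators contracted through their squares):
R1 (3/2*e1) = -83/6*e1 - 3/4*e2 - e3 - 1/10*e4 - 18/5*e5 + 6/5*e6 + 15/4*e123 - 23/16*e124 + 123/4*e125 - 423/32*e126 - 29/12*e134 + 23*e135 - 93/8*e136 + 11*e145 - 65/16*e146 - 57/4*e156
R1 (3*e2) = 3/2*e1 - 83/3*e2 + 15/2*e3 - 23/8*e4 + 123/2*e5 - 423/16*e6 + 2*e123 + 1/5*e124 + 36/5*e125 - 12/5*e126 - 29/6*e234 + 46*e235 - 93/4*e236 + 22*e245 - 65/8*e246 - 57/2*e256
R1 (-2/3*e3) = -4/9*e1 + 5/3*e2 + 166/27*e3 + 29/27*e4 - 92/9*e5 + 31/6*e6 + 1/3*e123 - 2/45*e134 - 8/5*e135 + 8/15*e136 - 23/36*e234 + 41/3*e235 - 47/8*e236 - 44/9*e345 + 65/36*e346 + 19/3*e356
R1 (-3*e4) = -1/5*e1 - 23/8*e2 - 29/6*e3 + 83/3*e4 - 22*e5 + 65/8*e6 + 3/2*e124 + 2*e134 - 36/5*e145 + 12/5*e146 - 15/2*e234 + 123/2*e245 - 423/16*e246 + 46*e345 - 93/4*e346 + 57/2*e456
R1 (8/5*e5) = 96/25*e1 - 164/5*e2 - 368/15*e3 - 176/15*e4 - 664/45*e5 - 76/5*e6 - 4/5*e125 - 16/15*e135 - 8/75*e145 - 32/25*e156 + 4*e235 - 23/15*e245 + 141/10*e256 - 116/45*e345 + 62/5*e356 + 13/3*e456
R1 (4/3*e6) = -16/15*e1 + 47/4*e2 + 31/3*e3 + 65/18*e4 + 38/3*e5 - 332/27*e6 - 2/3*e126 - 8/9*e136 - 4/45*e146 - 16/5*e156 + 10/3*e236 - 23/18*e246 + 82/3*e256 - 58/27*e346 + 184/9*e356 + 88/9*e456
Summing the partial products and collecting blades:
Answer: -2296/225*e1 - 2027/40*e2 - 862/135*e3 + 3811/216*e4 + 2123/90*e5 - 17039/432*e6 + 73/12*e123 + 21/80*e124 + 743/20*e125 - 7817/480*e126 - 83/180*e134 + 61/3*e135 - 4313/360*e136 + 277/75*e145 - 1261/720*e146 - 1873/100*e156 - 467/36*e234 + 191/3*e235 - 619/24*e236 + 2459/30*e245 - 5161/144*e246 + 194/15*e256 + 578/15*e345 - 637/27*e346 + 1763/45*e356 + 767/18*e456


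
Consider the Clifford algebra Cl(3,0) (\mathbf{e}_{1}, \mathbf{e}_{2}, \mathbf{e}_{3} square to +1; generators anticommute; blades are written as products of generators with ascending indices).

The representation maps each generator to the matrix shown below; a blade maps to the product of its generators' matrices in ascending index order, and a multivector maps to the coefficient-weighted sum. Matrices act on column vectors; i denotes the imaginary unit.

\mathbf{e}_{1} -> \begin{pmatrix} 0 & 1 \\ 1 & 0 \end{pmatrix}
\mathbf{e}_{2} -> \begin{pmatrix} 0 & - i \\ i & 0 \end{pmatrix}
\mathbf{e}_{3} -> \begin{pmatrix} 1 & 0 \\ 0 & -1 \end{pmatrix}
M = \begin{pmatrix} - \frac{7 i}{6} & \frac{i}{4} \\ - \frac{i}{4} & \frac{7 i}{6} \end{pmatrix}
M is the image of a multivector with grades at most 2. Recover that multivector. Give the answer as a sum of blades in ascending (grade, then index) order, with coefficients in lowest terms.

Method: 1, rho(e_{1}), rho(e_{2}), rho(e_{3}) form a trace-orthogonal basis of the 2x2 complex matrices (tr(X Y) = 2 if X = Y, else 0), so M = m0*1 + m1*rho(e_{1}) + m2*rho(e_{2}) + m3*rho(e_{3}) with m0 = tr(M)/2 = 0, m1 = tr(M rho(e_{1}))/2 = 0, m2 = tr(M rho(e_{2}))/2 = - \frac{1}{4}, m3 = tr(M rho(e_{3}))/2 = - \frac{7 i}{6}.
Multiplying table entries, the bivector images are rho(e_{1} e_{2}) = i*rho(e_{3}), rho(e_{1} e_{3}) = -i*rho(e_{2}), rho(e_{2} e_{3}) = i*rho(e_{1}); with real blade coefficients the real parts of m0..m3 are the coefficients of 1, e_{1}, e_{2}, e_{3} and the imaginary parts give the bivectors (e_{2} e_{3}: Im m1, e_{1} e_{3}: -Im m2, e_{1} e_{2}: Im m3).
Answer: -\frac{1}{4} e_{2} - \frac{7}{6} e_{1} e_{2}


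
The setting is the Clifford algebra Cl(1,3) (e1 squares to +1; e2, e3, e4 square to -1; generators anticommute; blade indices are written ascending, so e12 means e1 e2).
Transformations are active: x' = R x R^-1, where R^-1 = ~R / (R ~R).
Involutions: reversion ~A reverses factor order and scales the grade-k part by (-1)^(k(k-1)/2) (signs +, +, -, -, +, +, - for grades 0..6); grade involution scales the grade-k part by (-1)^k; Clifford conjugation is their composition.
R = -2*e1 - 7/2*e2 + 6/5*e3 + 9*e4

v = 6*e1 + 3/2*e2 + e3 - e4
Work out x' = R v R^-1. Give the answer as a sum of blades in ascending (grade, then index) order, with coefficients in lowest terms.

~R = -2*e1 - 7/2*e2 + 6/5*e3 + 9*e4, and R ~R = -9069/100, so R^-1 = ~R / (-9069/100).
R v = 21/20 + 18*e12 - 46/5*e13 - 52*e14 - 53/10*e23 - 10*e24 - 51/5*e34
Answer: -17998/3023*e1 - 8579/6046*e2 - 3107/3023*e3 + 2393/3023*e4


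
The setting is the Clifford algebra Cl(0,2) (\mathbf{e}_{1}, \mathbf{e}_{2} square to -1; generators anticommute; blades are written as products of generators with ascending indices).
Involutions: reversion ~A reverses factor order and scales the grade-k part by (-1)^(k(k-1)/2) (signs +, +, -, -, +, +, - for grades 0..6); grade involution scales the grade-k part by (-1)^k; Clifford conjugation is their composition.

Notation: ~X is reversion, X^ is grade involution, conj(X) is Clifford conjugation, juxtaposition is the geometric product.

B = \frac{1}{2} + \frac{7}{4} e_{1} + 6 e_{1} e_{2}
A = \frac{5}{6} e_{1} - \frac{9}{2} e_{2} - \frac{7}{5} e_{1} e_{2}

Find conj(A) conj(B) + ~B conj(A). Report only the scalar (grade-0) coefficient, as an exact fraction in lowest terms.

first term: \frac{833}{120} - \frac{329}{12} e_{1} - \frac{26}{5} e_{2} + \frac{343}{40} e_{1} e_{2}
second term: \frac{1183}{120} + \frac{319}{12} e_{1} + \frac{24}{5} e_{2} + \frac{343}{40} e_{1} e_{2}
Answer: \frac{84}{5}


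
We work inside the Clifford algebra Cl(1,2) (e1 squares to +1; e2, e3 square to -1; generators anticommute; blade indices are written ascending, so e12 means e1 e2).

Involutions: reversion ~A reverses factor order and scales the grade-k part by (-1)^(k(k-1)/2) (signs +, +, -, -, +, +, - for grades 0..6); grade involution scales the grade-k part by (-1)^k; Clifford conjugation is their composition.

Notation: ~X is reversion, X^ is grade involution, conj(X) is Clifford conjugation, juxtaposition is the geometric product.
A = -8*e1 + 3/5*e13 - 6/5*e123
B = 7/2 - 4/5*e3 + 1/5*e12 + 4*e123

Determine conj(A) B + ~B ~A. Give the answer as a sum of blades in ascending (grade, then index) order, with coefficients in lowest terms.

first term: 24/5 + 688/25*e1 + 4*e2 - 6/25*e3 - 24/25*e12 - 17/2*e13 + 797/25*e23 - 21/5*e123
second term: 24/5 - 688/25*e1 - 4*e2 - 6/25*e3 + 24/25*e12 - 17/2*e13 + 797/25*e23 + 21/5*e123
Answer: 48/5 - 12/25*e3 - 17*e13 + 1594/25*e23


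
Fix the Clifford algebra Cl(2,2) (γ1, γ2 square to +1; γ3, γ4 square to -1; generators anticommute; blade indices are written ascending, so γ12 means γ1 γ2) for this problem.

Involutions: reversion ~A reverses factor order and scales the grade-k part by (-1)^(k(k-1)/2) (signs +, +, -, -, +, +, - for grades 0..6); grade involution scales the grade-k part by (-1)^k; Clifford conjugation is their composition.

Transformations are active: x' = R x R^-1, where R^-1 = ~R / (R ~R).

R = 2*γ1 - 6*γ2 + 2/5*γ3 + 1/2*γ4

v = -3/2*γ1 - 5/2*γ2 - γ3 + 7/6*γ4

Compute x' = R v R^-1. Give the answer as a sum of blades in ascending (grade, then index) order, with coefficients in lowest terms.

~R = 2*γ1 - 6*γ2 + 2/5*γ3 + 1/2*γ4, and R ~R = 3959/100, so R^-1 = ~R / (3959/100).
R v = 709/60 - 14*γ12 - 7/5*γ13 + 37/12*γ14 + 7*γ23 - 23/4*γ24 + 29/30*γ34
Answer: 63991/23754*γ1 - 8565/7918*γ2 + 14713/11877*γ3 - 20623/23754*γ4


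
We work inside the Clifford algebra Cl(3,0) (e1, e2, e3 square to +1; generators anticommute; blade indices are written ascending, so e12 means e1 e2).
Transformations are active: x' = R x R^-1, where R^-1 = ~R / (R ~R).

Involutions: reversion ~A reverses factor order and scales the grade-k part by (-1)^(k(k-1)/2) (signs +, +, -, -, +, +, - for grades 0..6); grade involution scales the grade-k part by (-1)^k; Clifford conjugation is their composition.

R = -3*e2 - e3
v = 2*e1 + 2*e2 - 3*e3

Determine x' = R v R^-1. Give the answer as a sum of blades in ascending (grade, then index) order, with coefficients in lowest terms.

~R = -3*e2 - e3, and R ~R = 10, so R^-1 = ~R / (10).
R v = -3 + 6*e12 + 2*e13 + 11*e23
Answer: -2*e1 - 1/5*e2 + 18/5*e3


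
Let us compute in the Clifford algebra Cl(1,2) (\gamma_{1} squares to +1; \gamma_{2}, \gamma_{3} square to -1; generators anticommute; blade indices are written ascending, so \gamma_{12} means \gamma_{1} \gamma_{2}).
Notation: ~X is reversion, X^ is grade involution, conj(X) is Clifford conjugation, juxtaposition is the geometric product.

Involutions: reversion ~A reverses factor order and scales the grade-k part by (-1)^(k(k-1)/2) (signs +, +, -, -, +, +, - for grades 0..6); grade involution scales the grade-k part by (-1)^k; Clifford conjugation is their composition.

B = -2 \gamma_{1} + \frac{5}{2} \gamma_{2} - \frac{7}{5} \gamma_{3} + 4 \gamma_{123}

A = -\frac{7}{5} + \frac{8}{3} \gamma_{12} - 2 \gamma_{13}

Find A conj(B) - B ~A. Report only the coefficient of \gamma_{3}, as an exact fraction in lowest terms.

first term: \frac{20}{3} \gamma_{1} + \frac{37}{6} \gamma_{2} + \frac{953}{75} \gamma_{3} - \frac{103}{15} \gamma_{123}
second term: -\frac{20}{3} \gamma_{1} - \frac{37}{6} \gamma_{2} - \frac{953}{75} \gamma_{3} - \frac{103}{15} \gamma_{123}
Answer: \frac{1906}{75}


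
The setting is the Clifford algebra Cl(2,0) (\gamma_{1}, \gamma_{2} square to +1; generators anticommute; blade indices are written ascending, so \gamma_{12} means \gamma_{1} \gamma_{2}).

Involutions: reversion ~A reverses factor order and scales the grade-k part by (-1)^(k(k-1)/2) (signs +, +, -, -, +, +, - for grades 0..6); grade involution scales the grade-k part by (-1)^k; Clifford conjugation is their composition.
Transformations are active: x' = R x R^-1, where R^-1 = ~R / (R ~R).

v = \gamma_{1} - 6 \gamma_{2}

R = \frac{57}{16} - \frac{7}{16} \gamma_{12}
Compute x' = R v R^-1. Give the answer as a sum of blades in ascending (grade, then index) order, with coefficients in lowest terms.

~R = \frac{57}{16} + \frac{7}{16} \gamma_{12}, and R ~R = \frac{1649}{128}, so R^-1 = ~R / (\frac{1649}{128}).
R v = \frac{99}{16} \gamma_{1} - \frac{335}{16} \gamma_{2}
Answer: \frac{3994}{1649} \gamma_{1} - \frac{9201}{1649} \gamma_{2}


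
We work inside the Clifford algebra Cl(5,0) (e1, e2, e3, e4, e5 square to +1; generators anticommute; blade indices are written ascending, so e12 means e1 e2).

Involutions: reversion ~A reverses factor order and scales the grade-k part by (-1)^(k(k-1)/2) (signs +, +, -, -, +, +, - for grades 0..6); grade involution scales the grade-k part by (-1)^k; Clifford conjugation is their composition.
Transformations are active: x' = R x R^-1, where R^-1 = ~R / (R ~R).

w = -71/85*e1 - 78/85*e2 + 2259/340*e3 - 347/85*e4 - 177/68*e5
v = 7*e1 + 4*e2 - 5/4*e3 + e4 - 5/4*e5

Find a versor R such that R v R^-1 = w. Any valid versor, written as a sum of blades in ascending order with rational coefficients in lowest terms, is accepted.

A norm check does it: q(v) = q(w) = 553/8, hence R = v + w = 524/85*e1 + 262/85*e2 + 917/170*e3 - 262/85*e4 - 131/34*e5 realises the map — parallel part kept, (v - w)/2 negated, v carried to w.
Answer: 524/85*e1 + 262/85*e2 + 917/170*e3 - 262/85*e4 - 131/34*e5


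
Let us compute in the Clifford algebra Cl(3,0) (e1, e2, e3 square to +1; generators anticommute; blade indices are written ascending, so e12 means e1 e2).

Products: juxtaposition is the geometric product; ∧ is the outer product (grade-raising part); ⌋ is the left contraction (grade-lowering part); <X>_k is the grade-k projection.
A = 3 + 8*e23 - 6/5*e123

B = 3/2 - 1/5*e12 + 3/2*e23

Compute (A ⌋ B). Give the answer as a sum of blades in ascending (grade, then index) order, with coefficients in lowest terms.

step 1: -15/2 - 3/5*e12 + 9/2*e23
Answer: -15/2 - 3/5*e12 + 9/2*e23


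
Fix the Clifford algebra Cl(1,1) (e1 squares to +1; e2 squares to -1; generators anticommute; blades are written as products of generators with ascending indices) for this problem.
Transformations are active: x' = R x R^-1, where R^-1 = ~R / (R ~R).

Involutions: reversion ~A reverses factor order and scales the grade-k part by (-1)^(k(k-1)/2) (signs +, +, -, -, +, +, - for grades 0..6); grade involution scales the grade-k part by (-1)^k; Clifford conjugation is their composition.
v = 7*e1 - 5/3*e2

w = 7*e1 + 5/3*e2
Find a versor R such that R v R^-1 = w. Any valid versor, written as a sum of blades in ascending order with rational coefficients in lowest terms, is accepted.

Since q(v) = q(w) = 416/9, the sum R = v + w = 14*e1 does the job whenever invertible.
Answer: 14*e1


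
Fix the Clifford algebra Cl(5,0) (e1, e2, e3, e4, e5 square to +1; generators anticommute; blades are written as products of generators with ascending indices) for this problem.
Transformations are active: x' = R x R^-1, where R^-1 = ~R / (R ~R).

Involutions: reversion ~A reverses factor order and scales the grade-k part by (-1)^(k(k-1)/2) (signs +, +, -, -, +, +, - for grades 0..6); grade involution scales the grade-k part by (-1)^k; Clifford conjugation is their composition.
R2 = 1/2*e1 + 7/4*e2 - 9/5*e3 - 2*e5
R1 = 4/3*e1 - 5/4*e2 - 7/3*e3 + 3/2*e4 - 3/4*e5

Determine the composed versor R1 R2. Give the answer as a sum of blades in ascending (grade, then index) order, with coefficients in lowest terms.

Distribute over the terms of R2 (each basis-blade product reordered to ascending indices, repeated generators contracted through their squares):
R1 (1/2*e1) = 2/3 + 5/8*e1 e2 + 7/6*e1 e3 - 3/4*e1 e4 + 3/8*e1 e5
R1 (7/4*e2) = -35/16 + 7/3*e1 e2 + 49/12*e2 e3 - 21/8*e2 e4 + 21/16*e2 e5
R1 (-9/5*e3) = 21/5 - 12/5*e1 e3 + 9/4*e2 e3 + 27/10*e3 e4 - 27/20*e3 e5
R1 (-2*e5) = 3/2 - 8/3*e1 e5 + 5/2*e2 e5 + 14/3*e3 e5 - 3*e4 e5
Summing the partial products and collecting blades:
Answer: 1003/240 + 71/24*e1 e2 - 37/30*e1 e3 - 3/4*e1 e4 - 55/24*e1 e5 + 19/3*e2 e3 - 21/8*e2 e4 + 61/16*e2 e5 + 27/10*e3 e4 + 199/60*e3 e5 - 3*e4 e5


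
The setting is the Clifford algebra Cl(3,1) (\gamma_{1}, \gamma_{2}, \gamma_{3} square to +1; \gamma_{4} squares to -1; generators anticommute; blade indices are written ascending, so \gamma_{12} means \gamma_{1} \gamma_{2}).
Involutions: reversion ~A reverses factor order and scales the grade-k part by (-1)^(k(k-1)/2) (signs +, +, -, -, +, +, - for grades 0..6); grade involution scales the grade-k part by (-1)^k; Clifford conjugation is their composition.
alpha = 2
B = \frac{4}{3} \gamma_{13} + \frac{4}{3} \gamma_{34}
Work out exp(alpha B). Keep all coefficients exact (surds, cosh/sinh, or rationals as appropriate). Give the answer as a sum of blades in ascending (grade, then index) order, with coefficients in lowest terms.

B^2 term by term: the squares give (\frac{4}{3})^2*(\gamma_{13})^2 + (\frac{4}{3})^2*(\gamma_{34})^2 = \frac{16}{9}*(-1) + \frac{16}{9}*(+1) = 0 (each basis 2-blade squares to minus the product of its generators' squares); cross terms between blades sharing an index anticommute and cancel. So B^2 = 0.
B^2 = 0, so the series truncates immediately: exp(alpha B) = 1 + alpha B (parabolic case).
Answer: 1 + \frac{8}{3} \gamma_{13} + \frac{8}{3} \gamma_{34}


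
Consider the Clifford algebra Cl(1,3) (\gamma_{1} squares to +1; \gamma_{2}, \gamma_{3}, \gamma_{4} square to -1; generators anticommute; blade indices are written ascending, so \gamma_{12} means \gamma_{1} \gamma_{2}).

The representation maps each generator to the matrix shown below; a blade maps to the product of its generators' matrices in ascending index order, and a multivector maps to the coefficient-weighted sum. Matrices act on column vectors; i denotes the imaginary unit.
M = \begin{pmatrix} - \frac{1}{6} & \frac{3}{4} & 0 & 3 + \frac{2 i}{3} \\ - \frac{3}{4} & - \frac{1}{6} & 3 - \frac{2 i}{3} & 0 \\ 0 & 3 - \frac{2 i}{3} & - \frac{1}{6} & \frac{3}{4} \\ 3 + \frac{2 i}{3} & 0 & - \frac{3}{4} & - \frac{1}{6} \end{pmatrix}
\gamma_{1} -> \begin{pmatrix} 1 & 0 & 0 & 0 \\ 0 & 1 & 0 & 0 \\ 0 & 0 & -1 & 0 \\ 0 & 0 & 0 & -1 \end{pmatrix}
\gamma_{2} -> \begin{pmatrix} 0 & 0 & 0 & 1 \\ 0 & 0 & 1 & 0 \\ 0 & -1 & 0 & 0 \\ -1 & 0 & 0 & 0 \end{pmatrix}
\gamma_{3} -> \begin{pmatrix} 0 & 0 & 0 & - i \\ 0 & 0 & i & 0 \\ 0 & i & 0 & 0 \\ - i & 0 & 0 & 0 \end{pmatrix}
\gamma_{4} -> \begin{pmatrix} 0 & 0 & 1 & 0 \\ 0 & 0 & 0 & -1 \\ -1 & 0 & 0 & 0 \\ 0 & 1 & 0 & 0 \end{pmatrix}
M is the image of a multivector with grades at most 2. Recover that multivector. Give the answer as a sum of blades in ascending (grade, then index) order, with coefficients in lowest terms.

Method: the blade images are trace-orthogonal — tr(rho(e_A) rho(e_B)^-1) = 4 if A = B and 0 otherwise — and rho(e_A)^-1 = (e_A)^2 * rho(e_A) with (e_A)^2 = +1 or -1, so the coefficient of e_A in the preimage is (e_A)^2 * tr(M rho(e_A))/4.
Nonzero projections over blades of grade <= 2: 1: (1)^2 = +1, tr(M 1) = - \frac{2}{3}, coefficient -\frac{1}{6}; \gamma_{3}: (\gamma_{3})^2 = -1, tr(M rho(\gamma_{3})) = \frac{8}{3}, coefficient -\frac{2}{3}; \gamma_{12}: (\gamma_{12})^2 = +1, tr(M rho(\gamma_{12})) = 12, coefficient 3; \gamma_{24}: (\gamma_{24})^2 = -1, tr(M rho(\gamma_{24})) = -3, coefficient \frac{3}{4}. Every other blade of grade <= 2 projects to 0.
Answer: -\frac{1}{6} - \frac{2}{3} \gamma_{3} + 3 \gamma_{12} + \frac{3}{4} \gamma_{24}


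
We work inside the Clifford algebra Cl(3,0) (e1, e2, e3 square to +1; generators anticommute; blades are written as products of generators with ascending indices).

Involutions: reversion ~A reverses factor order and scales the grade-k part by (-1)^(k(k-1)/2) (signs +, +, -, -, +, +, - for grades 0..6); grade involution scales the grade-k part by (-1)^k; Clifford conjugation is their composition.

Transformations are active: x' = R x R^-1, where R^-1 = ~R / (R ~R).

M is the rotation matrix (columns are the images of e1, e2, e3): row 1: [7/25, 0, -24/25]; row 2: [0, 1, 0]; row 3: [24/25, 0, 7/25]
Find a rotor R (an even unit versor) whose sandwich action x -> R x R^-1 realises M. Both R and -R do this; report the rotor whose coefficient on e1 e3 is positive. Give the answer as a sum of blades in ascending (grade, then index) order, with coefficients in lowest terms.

Method: write R = a + b12*e1 e2 + b13*e1 e3 + b23*e2 e3 with a^2 + b12^2 + b13^2 + b23^2 = 1 (so R^-1 = ~R). Expanding the columns R e_j ~R gives tr M = 4a^2 - 1 and, from the antisymmetric part, M21 - M12 = -4a*b12, M13 - M31 = 4a*b13, M32 - M23 = -4a*b23.
Here tr M = 39/25, so a^2 = (1 + tr M)/4 = 16/25 and a = ±4/5. Taking a = 4/5: M21 - M12 = 0, M13 - M31 = -48/25, M32 - M23 = 0, giving b12 = 0, b13 = -3/5, b23 = 0, i.e. R = 4/5 - 3/5*e1 e3.
Its e1 e3 coefficient is negative, so report the other preimage -R.
Answer: -4/5 + 3/5*e1 e3. Why the constraint matters: R and -R act identically through the sandwich — M has trace 39/25 either way — so only the sign condition on e1 e3 picks one of the two preimages.


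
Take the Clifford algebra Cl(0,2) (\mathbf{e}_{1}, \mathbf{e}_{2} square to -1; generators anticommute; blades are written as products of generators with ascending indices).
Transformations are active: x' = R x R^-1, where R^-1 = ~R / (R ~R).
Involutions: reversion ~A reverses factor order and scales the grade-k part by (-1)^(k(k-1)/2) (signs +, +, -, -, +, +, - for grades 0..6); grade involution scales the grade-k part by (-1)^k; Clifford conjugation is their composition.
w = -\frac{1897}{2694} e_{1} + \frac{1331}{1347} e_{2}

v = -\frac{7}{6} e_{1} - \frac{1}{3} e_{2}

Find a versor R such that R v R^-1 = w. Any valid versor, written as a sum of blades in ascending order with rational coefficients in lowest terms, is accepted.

Construction: equal norms (both -\frac{53}{36}) license R = v + w = -\frac{840}{449} e_{1} + \frac{294}{449} e_{2} — nothing changes along that direction, while (v - w)/2 changes sign, so v maps onto w.
Answer: -\frac{840}{449} e_{1} + \frac{294}{449} e_{2}


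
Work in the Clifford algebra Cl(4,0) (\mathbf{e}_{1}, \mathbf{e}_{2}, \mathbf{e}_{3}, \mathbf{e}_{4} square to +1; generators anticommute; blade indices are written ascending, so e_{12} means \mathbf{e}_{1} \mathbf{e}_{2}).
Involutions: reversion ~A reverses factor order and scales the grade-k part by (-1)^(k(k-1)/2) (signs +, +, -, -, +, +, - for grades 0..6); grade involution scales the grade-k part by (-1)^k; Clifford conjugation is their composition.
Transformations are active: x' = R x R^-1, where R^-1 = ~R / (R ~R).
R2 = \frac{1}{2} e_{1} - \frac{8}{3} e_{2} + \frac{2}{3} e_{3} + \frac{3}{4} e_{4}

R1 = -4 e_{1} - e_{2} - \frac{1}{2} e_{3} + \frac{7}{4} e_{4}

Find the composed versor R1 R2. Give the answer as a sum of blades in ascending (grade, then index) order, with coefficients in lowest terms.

Distribute over the terms of R1 (each basis-blade product reordered to ascending indices, repeated generators contracted through their squares):
(-4 e_{1}) R2 = -2 + \frac{32}{3} e_{12} - \frac{8}{3} e_{13} - 3 e_{14}
(-e_{2}) R2 = \frac{8}{3} + \frac{1}{2} e_{12} - \frac{2}{3} e_{23} - \frac{3}{4} e_{24}
(-\frac{1}{2} e_{3}) R2 = -\frac{1}{3} + \frac{1}{4} e_{13} - \frac{4}{3} e_{23} - \frac{3}{8} e_{34}
(\frac{7}{4} e_{4}) R2 = \frac{21}{16} - \frac{7}{8} e_{14} + \frac{14}{3} e_{24} - \frac{7}{6} e_{34}
Summing the partial products and collecting blades:
Answer: \frac{79}{48} + \frac{67}{6} e_{12} - \frac{29}{12} e_{13} - \frac{31}{8} e_{14} - 2 e_{23} + \frac{47}{12} e_{24} - \frac{37}{24} e_{34}


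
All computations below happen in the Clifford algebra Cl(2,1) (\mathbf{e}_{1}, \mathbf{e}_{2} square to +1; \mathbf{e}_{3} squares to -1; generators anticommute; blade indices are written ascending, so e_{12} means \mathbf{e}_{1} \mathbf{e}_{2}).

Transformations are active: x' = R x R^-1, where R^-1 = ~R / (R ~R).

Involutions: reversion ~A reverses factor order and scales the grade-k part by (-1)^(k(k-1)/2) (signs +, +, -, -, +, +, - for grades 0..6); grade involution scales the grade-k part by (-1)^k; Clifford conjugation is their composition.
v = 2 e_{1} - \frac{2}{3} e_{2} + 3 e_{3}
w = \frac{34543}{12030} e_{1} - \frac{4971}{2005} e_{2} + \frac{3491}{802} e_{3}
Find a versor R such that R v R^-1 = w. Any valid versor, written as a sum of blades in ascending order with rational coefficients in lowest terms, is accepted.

Take R = v + w = \frac{58603}{12030} e_{1} - \frac{18923}{6015} e_{2} + \frac{5897}{802} e_{3}. Because q(v) = q(w) = -\frac{41}{9}, conjugation by R sends v exactly to w.
Answer: \frac{58603}{12030} e_{1} - \frac{18923}{6015} e_{2} + \frac{5897}{802} e_{3}
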